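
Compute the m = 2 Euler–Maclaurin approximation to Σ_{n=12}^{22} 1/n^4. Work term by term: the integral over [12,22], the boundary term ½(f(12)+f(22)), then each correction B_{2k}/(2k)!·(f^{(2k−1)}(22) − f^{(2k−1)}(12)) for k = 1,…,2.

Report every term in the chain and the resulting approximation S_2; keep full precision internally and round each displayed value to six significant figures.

The integral term ∫_12^22 1/x^4 dx = 0.000161596.
Endpoint term: (f(12) + f(22))/2 = (4.82253e-05 + 4.26883e-06)/2 = 2.62471e-05.
Running total after boundary: 0.000187844.
Order-1 term: 1/12 · (-7.76152e-07 − (-1.60751e-05)) = 1.27491e-06.
Running total after k=1: 0.000189118.
Order-2 term: −1/720 · (-4.81086e-08 − (-3.34898e-06)) = -4.58454e-09.

S_2 ≈ 0.000189114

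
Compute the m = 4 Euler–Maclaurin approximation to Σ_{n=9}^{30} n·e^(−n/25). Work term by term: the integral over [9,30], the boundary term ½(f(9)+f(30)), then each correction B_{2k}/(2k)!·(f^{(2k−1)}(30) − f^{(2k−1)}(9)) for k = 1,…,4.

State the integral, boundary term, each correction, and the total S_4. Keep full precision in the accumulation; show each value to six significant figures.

Integral: ∫_9^30 x·e^(−x/25) dx = 178.883.
½[f(9) + f(30)] = ½[6.27909 + 9.03583] = 7.65746.
So far: 186.540.
k=1: B_{2}/(2)! × [f^{(1)}(30) − f^{(1)}(9)] = 1/12 × (-0.0602388 − 0.446513) = -0.0422293.
Running total after k=1: 186.498.
k=2: B_{4}/(4)! × [f^{(3)}(30) − f^{(3)}(9)] = −1/720 × (0.000867439 − 0.00294698) = 2.88826e-06.
Running total after k=2: 186.498.
k=3: B_{6}/(6)! × [f^{(5)}(30) − f^{(5)}(9)] = 1/30240 × (2.93002e-06 − 8.28728e-06) = -1.77158e-10.
Running total after k=3: 186.498.
k=4: B_{8}/(8)! × [f^{(7)}(30) − f^{(7)}(9)] = −1/1209600 × (7.15541e-09 − 1.89750e-08) = 9.77149e-15.

S_4 ≈ 186.498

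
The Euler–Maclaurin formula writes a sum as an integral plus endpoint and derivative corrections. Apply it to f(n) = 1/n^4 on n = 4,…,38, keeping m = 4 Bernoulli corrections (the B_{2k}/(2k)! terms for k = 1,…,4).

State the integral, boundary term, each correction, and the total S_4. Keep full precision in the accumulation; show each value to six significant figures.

The integral term ∫_4^38 1/x^4 dx = 0.00520226.
Boundary: ½(f(4) + f(38)) = ½(0.00390625 + 4.79585e-07) = 0.00195336.
So far: 0.00715562.
Order-1 term: 1/12 · (-5.04826e-08 − (-0.00390625)) = 0.000325517.
After k=1: 0.00748114.
Order-2 term: −1/720 · (-1.04881e-09 − (-0.00732422)) = -1.01725e-05.
After k=2: 0.00747097.
Order-3 term: 1/30240 · (-4.06740e-11 − (-0.0256348)) = 8.47711e-07.
After k=3: 0.00747182.
Order-4 term: −1/1209600 · (-2.53508e-12 − (-0.144196)) = -1.19209e-07.

S_4 ≈ 0.00747170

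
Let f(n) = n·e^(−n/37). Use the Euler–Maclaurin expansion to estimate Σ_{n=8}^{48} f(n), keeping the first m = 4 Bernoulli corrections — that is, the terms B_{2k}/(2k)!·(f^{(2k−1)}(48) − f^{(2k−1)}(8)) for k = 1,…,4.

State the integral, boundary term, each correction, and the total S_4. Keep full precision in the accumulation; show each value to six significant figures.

Integral: ∫_8^48 x·e^(−x/37) dx = 481.827.
½[f(8) + f(48)] = ½[6.44449 + 13.1169] = 9.78071.
Integral + boundary = 491.608.
k=1: B_{2}/(2)! × [f^{(1)}(48) − f^{(1)}(8)] = 1/12 × (-0.0812422 − 0.631386) = -0.0593857.
After k=1: 491.548.
k=2: B_{4}/(4)! × [f^{(3)}(48) − f^{(3)}(8)] = −1/720 × (0.000339881 − 0.00163806) = 1.80303e-06.
After k=2: 491.548.
k=3: B_{6}/(6)! × [f^{(5)}(48) − f^{(5)}(8)] = 1/30240 × (5.39887e-07 − 2.05619e-06) = -5.01423e-11.
After k=3: 491.548.
k=4: B_{8}/(8)! × [f^{(7)}(48) − f^{(7)}(8)] = −1/1209600 × (6.07381e-10 − 2.12990e-09) = 1.25870e-15.

S_4 ≈ 491.548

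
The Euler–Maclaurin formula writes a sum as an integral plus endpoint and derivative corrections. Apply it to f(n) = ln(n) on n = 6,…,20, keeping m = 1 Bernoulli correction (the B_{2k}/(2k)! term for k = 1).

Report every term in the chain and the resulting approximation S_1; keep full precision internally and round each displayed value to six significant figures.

∫_6^20 ln(x) dx evaluates to 35.1641.
Boundary: ½(f(6) + f(20)) = ½(1.79176 + 2.99573) = 2.39375.
Running total after boundary: 37.5578.
k=1: B_{2}/(2)! × [f^{(1)}(20) − f^{(1)}(6)] = 1/12 × (0.0500000 − 0.166667) = -0.00972222.

S_1 ≈ 37.5481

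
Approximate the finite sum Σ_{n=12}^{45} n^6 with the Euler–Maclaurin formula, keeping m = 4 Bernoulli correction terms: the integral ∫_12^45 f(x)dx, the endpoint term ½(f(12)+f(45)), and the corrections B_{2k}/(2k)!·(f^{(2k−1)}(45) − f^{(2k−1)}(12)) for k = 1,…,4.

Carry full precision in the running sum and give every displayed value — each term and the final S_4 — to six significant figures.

The integral term ∫_12^45 x^6 dx = 5.33762e+10.
Endpoint term: (f(12) + f(45))/2 = (2.98598e+06 + 8.30377e+09)/2 = 4.15338e+09.
So far: 5.75296e+10.
k=1: B_{2}/(2)! × [f^{(1)}(45) − f^{(1)}(12)] = 1/12 × (1.10717e+09 − 1.49299e+06) = 9.21396e+07.
After k=1: 5.76217e+10.
k=2: B_{4}/(4)! × [f^{(3)}(45) − f^{(3)}(12)] = −1/720 × (1.09350e+07 − 207360) = -14899.5.
After k=2: 5.76217e+10.
k=3: B_{6}/(6)! × [f^{(5)}(45) − f^{(5)}(12)] = 1/30240 × (32400.0 − 8640.00) = 0.785714.
After k=3: 5.76217e+10.
k=4: B_{8}/(8)! × [f^{(7)}(45) − f^{(7)}(12)] = −1/1209600 × (0.00000 − 0.00000) = 0.00000.

S_4 ≈ 5.76217e+10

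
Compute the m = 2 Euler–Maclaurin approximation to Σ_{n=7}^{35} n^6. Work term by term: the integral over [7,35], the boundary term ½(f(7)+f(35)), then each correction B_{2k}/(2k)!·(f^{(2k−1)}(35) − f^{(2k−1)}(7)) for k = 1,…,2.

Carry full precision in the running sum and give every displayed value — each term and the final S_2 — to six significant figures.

The integral term ∫_7^35 x^6 dx = 9.19121e+09.
Boundary: ½(f(7) + f(35)) = ½(117649 + 1.83827e+09) = 9.19192e+08.
Running total after boundary: 1.01104e+10.
Order-1 term: 1/12 · (3.15131e+08 − 100842) = 2.62525e+07.
Running total after k=1: 1.01367e+10.
Order-2 term: −1/720 · (5.14500e+06 − 41160.0) = -7088.67.

S_2 ≈ 1.01366e+10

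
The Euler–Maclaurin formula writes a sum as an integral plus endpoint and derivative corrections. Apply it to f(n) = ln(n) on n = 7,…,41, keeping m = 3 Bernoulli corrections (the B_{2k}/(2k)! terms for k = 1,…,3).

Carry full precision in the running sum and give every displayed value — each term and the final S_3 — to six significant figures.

Integral: ∫_7^41 ln(x) dx = 104.635.
Boundary: ½(f(7) + f(41)) = ½(1.94591 + 3.71357) = 2.82974.
So far: 107.465.
Order-1 term: 1/12 · (0.0243902 − 0.142857) = -0.00987224.
Running total after k=1: 107.455.
Order-2 term: −1/720 · (2.90187e-05 − 0.00583090) = 8.05817e-06.
Running total after k=2: 107.455.
Order-3 term: 1/30240 · (2.07153e-07 − 0.00142798) = -4.72146e-08.

S_3 ≈ 107.455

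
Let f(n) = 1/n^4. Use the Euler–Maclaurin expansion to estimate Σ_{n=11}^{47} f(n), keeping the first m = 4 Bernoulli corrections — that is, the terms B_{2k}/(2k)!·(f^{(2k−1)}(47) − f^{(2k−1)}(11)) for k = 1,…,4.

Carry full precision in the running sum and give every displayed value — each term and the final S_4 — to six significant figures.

∫_11^47 1/x^4 dx evaluates to 0.000247228.
Endpoint term: (f(11) + f(47))/2 = (6.83013e-05 + 2.04931e-07)/2 = 3.42531e-05.
Running total after boundary: 0.000281481.
k=1: B_{2}/(2)! × [f^{(1)}(47) − f^{(1)}(11)] = 1/12 × (-1.74410e-08 − (-2.48369e-05)) = 2.06828e-06.
After k=1: 0.000283549.
k=2: B_{4}/(4)! × [f^{(3)}(47) − f^{(3)}(11)] = −1/720 × (-2.36862e-10 − (-6.15790e-06)) = -8.55231e-09.
After k=2: 0.000283541.
k=3: B_{6}/(6)! × [f^{(5)}(47) − f^{(5)}(11)] = 1/30240 × (-6.00466e-12 − (-2.84994e-06)) = 9.42437e-11.
After k=3: 0.000283541.
k=4: B_{8}/(8)! × [f^{(7)}(47) − f^{(7)}(11)] = −1/1209600 × (-2.44644e-13 − (-2.11979e-06)) = -1.75247e-12.

S_4 ≈ 0.000283541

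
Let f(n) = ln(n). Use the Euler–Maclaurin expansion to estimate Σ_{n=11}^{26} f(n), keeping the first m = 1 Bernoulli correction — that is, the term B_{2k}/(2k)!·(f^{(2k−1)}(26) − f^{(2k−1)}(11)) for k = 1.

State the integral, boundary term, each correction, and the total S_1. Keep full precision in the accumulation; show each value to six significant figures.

S_1 ≈ 46.1573

The integral term ∫_11^26 ln(x) dx = 43.3337.
Endpoint term: (f(11) + f(26))/2 = (2.39790 + 3.25810)/2 = 2.82800.
Integral + boundary = 46.1617.
Order-1 term: 1/12 · (0.0384615 − 0.0909091) = -0.00437063.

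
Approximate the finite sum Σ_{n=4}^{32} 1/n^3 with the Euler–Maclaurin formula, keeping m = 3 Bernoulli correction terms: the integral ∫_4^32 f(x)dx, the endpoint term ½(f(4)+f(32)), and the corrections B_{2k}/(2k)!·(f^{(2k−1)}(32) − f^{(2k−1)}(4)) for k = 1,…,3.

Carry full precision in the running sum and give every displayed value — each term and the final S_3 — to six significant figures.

Integral: ∫_4^32 1/x^3 dx = 0.0307617.
½[f(4) + f(32)] = ½[0.0156250 + 3.05176e-05] = 0.00782776.
Integral + boundary = 0.0385895.
Correction k=1: B_{2}/2! · (f^{(1)}(32) − f^{(1)}(4)) = 1/12 · (-2.86102e-06 − (-0.0117188)) = 0.000976324.
Partial sum through k=1: 0.0395658.
Correction k=2: B_{4}/4! · (f^{(3)}(32) − f^{(3)}(4)) = −1/720 · (-5.58794e-08 − (-0.0146484)) = -2.03450e-05.
Partial sum through k=2: 0.0395455.
Correction k=3: B_{6}/6! · (f^{(5)}(32) − f^{(5)}(4)) = 1/30240 · (-2.29193e-09 − (-0.0384521)) = 1.27157e-06.

S_3 ≈ 0.0395467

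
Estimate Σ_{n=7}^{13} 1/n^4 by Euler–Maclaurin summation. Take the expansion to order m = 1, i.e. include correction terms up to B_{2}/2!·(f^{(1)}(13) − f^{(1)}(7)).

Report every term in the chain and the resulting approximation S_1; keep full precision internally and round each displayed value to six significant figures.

Integral: ∫_7^13 1/x^4 dx = 0.000820095.
Endpoint term: (f(7) + f(13))/2 = (0.000416493 + 3.50128e-05)/2 = 0.000225753.
So far: 0.00104585.
Correction k=1: B_{2}/2! · (f^{(1)}(13) − f^{(1)}(7)) = 1/12 · (-1.07732e-05 − (-0.000237996)) = 1.89352e-05.

S_1 ≈ 0.00106478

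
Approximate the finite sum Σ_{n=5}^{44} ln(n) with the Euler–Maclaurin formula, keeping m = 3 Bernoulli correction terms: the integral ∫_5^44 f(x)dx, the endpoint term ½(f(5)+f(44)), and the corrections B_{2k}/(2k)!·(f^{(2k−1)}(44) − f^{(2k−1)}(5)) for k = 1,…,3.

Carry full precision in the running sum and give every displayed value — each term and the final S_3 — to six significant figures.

Integral: ∫_5^44 ln(x) dx = 119.457.
Endpoint term: (f(5) + f(44))/2 = (1.60944 + 3.78419)/2 = 2.69681.
So far: 122.154.
Order-1 term: 1/12 · (0.0227273 − 0.200000) = -0.0147727.
After k=1: 122.139.
Order-2 term: −1/720 · (2.34786e-05 − 0.0160000) = 2.21896e-05.
After k=2: 122.139.
Order-3 term: 1/30240 · (1.45528e-07 − 0.00768000) = -2.53963e-07.

S_3 ≈ 122.139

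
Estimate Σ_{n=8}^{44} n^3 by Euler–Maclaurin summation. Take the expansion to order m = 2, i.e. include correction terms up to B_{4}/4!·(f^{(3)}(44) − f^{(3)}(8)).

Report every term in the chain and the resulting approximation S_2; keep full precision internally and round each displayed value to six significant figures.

The integral term ∫_8^44 x^3 dx = 936000.
Boundary: ½(f(8) + f(44)) = ½(512.000 + 85184.0) = 42848.0.
Integral + boundary = 978848.
k=1: B_{2}/(2)! × [f^{(1)}(44) − f^{(1)}(8)] = 1/12 × (5808.00 − 192.000) = 468.000.
Partial sum through k=1: 979316.
k=2: B_{4}/(4)! × [f^{(3)}(44) − f^{(3)}(8)] = −1/720 × (6.00000 − 6.00000) = 0.00000.

S_2 ≈ 979316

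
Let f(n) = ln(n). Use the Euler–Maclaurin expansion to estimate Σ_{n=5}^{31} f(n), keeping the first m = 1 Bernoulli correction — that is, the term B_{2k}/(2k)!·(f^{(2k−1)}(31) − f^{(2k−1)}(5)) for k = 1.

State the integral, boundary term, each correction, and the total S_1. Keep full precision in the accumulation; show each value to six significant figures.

S_1 ≈ 74.9141

Integral: ∫_5^31 ln(x) dx = 72.4064.
Endpoint term: (f(5) + f(31))/2 = (1.60944 + 3.43399)/2 = 2.52171.
So far: 74.9281.
Correction k=1: B_{2}/2! · (f^{(1)}(31) − f^{(1)}(5)) = 1/12 · (0.0322581 − 0.200000) = -0.0139785.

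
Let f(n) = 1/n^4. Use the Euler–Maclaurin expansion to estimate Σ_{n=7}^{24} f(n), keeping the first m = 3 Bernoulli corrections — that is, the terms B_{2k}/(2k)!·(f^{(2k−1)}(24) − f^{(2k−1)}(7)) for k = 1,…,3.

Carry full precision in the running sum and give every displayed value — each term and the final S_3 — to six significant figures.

∫_7^24 1/x^4 dx evaluates to 0.000947705.
Endpoint term: (f(7) + f(24))/2 = (0.000416493 + 3.01408e-06)/2 = 0.000209754.
So far: 0.00115746.
k=1: B_{2}/(2)! × [f^{(1)}(24) − f^{(1)}(7)] = 1/12 × (-5.02347e-07 − (-0.000237996)) = 1.97911e-05.
Partial sum through k=1: 0.00117725.
k=2: B_{4}/(4)! × [f^{(3)}(24) − f^{(3)}(7)] = −1/720 × (-2.61639e-08 − (-0.000145712)) = -2.02341e-07.
Partial sum through k=2: 0.00117705.
k=3: B_{6}/(6)! × [f^{(5)}(24) − f^{(5)}(7)] = 1/30240 × (-2.54371e-09 − (-0.000166528)) = 5.50679e-09.

S_3 ≈ 0.00117705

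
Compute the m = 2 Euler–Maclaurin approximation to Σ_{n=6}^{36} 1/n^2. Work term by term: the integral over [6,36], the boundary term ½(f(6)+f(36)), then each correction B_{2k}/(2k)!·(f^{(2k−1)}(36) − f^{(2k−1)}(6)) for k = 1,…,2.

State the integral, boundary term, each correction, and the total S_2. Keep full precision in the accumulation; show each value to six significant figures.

S_2 ≈ 0.153927

∫_6^36 1/x^2 dx evaluates to 0.138889.
½[f(6) + f(36)] = ½[0.0277778 + 0.000771605] = 0.0142747.
So far: 0.153164.
k=1: B_{2}/(2)! × [f^{(1)}(36) − f^{(1)}(6)] = 1/12 × (-4.28669e-05 − (-0.00925926)) = 0.000768033.
After k=1: 0.153932.
k=2: B_{4}/(4)! × [f^{(3)}(36) − f^{(3)}(6)] = −1/720 × (-3.96916e-07 − (-0.00308642)) = -4.28614e-06.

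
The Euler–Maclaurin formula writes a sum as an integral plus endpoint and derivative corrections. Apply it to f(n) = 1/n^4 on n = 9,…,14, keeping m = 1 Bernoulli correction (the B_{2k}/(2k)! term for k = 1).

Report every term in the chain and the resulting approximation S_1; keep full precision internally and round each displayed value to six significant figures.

∫_9^14 1/x^4 dx evaluates to 0.000335770.
Endpoint term: (f(9) + f(14))/2 = (0.000152416 + 2.60308e-05)/2 = 8.92233e-05.
So far: 0.000424994.
k=1: B_{2}/(2)! × [f^{(1)}(14) − f^{(1)}(9)] = 1/12 × (-7.43738e-06 − (-6.77404e-05)) = 5.02525e-06.

S_1 ≈ 0.000430019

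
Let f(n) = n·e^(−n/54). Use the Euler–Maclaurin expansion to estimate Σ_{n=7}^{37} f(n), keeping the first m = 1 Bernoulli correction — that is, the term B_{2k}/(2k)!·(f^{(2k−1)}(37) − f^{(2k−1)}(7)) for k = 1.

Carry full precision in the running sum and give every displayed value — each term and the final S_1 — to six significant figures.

S_1 ≈ 429.225

Integral: ∫_7^37 x·e^(−x/54) dx = 416.877.
Endpoint term: (f(7) + f(37))/2 = (6.14894 + 18.6479)/2 = 12.3984.
Running total after boundary: 429.276.
Correction k=1: B_{2}/2! · (f^{(1)}(37) − f^{(1)}(7)) = 1/12 · (0.158666 − 0.764551) = -0.0504905.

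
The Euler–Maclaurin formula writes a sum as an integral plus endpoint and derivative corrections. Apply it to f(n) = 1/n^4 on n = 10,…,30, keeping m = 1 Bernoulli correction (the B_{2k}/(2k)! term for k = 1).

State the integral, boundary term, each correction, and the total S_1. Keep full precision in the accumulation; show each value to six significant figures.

S_1 ≈ 0.000374925

Integral: ∫_10^30 1/x^4 dx = 0.000320988.
Endpoint term: (f(10) + f(30))/2 = (0.000100000 + 1.23457e-06)/2 = 5.06173e-05.
Integral + boundary = 0.000371605.
k=1: B_{2}/(2)! × [f^{(1)}(30) − f^{(1)}(10)] = 1/12 × (-1.64609e-07 − (-4.00000e-05)) = 3.31962e-06.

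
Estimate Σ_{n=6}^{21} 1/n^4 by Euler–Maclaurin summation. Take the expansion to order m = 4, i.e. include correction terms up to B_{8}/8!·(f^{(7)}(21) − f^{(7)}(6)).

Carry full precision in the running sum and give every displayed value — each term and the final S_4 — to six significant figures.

∫_6^21 1/x^4 dx evaluates to 0.00150722.
Boundary: ½(f(6) + f(21)) = ½(0.000771605 + 5.14189e-06) = 0.000388373.
So far: 0.00189559.
Correction k=1: B_{2}/2! · (f^{(1)}(21) − f^{(1)}(6)) = 1/12 · (-9.79408e-07 − (-0.000514403)) = 4.27853e-05.
After k=1: 0.00193838.
Correction k=2: B_{4}/4! · (f^{(3)}(21) − f^{(3)}(6)) = −1/720 · (-6.66264e-08 − (-0.000428669)) = -5.95282e-07.
After k=2: 0.00193778.
Correction k=3: B_{6}/6! · (f^{(5)}(21) − f^{(5)}(6)) = 1/30240 · (-8.46049e-09 − (-0.000666819)) = 2.20506e-08.
After k=3: 0.00193780.
Correction k=4: B_{8}/8! · (f^{(7)}(21) − f^{(7)}(6)) = −1/1209600 · (-1.72663e-09 − (-0.00166705)) = -1.37818e-09.

S_4 ≈ 0.00193780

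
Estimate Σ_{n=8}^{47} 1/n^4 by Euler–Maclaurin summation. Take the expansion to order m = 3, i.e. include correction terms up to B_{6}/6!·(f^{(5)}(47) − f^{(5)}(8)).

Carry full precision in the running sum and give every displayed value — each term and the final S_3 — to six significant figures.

∫_8^47 1/x^4 dx evaluates to 0.000647831.
½[f(8) + f(47)] = ½[0.000244141 + 2.04931e-07] = 0.000122173.
Running total after boundary: 0.000770004.
k=1: B_{2}/(2)! × [f^{(1)}(47) − f^{(1)}(8)] = 1/12 × (-1.74410e-08 − (-0.000122070)) = 1.01711e-05.
Partial sum through k=1: 0.000780175.
k=2: B_{4}/(4)! × [f^{(3)}(47) − f^{(3)}(8)] = −1/720 × (-2.36862e-10 − (-5.72205e-05)) = -7.94725e-08.
Partial sum through k=2: 0.000780095.
k=3: B_{6}/(6)! × [f^{(5)}(47) − f^{(5)}(8)] = 1/30240 × (-6.00466e-12 − (-5.00679e-05)) = 1.65568e-09.

S_3 ≈ 0.000780097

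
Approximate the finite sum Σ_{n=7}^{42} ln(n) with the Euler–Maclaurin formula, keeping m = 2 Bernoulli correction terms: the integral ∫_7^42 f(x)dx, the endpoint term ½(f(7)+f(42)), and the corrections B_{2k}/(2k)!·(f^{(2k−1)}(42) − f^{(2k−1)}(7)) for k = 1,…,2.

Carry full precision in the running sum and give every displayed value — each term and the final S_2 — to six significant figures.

∫_7^42 ln(x) dx evaluates to 108.361.
Boundary: ½(f(7) + f(42)) = ½(1.94591 + 3.73767) = 2.84179.
So far: 111.203.
k=1: B_{2}/(2)! × [f^{(1)}(42) − f^{(1)}(7)] = 1/12 × (0.0238095 − 0.142857) = -0.00992063.
After k=1: 111.193.
k=2: B_{4}/(4)! × [f^{(3)}(42) − f^{(3)}(7)] = −1/720 × (2.69949e-05 − 0.00583090) = 8.06098e-06.

S_2 ≈ 111.193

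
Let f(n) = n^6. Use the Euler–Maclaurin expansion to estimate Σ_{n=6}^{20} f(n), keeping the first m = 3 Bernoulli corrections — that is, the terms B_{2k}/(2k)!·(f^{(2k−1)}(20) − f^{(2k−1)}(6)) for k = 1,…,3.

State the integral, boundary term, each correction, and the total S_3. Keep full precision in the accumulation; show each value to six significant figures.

S_3 ≈ 2.16435e+08

The integral term ∫_6^20 x^6 dx = 1.82817e+08.
Endpoint term: (f(6) + f(20))/2 = (46656.0 + 6.40000e+07)/2 = 3.20233e+07.
Integral + boundary = 2.14840e+08.
k=1: B_{2}/(2)! × [f^{(1)}(20) − f^{(1)}(6)] = 1/12 × (1.92000e+07 − 46656.0) = 1.59611e+06.
Partial sum through k=1: 2.16437e+08.
k=2: B_{4}/(4)! × [f^{(3)}(20) − f^{(3)}(6)] = −1/720 × (960000 − 25920.0) = -1297.33.
Partial sum through k=2: 2.16435e+08.
k=3: B_{6}/(6)! × [f^{(5)}(20) − f^{(5)}(6)] = 1/30240 × (14400.0 − 4320.00) = 0.333333.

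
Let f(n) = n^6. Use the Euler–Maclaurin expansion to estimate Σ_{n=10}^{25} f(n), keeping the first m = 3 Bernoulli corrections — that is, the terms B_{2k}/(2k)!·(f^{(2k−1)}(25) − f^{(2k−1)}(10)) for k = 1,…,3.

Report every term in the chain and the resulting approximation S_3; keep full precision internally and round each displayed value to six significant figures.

The integral term ∫_10^25 x^6 dx = 8.70502e+08.
Boundary: ½(f(10) + f(25)) = ½(1.00000e+06 + 2.44141e+08) = 1.22570e+08.
Integral + boundary = 9.93073e+08.
Order-1 term: 1/12 · (5.85938e+07 − 600000) = 4.83281e+06.
Partial sum through k=1: 9.97905e+08.
Order-2 term: −1/720 · (1.87500e+06 − 120000) = -2437.50.
Partial sum through k=2: 9.97903e+08.
Order-3 term: 1/30240 · (18000.0 − 7200.00) = 0.357143.

S_3 ≈ 9.97903e+08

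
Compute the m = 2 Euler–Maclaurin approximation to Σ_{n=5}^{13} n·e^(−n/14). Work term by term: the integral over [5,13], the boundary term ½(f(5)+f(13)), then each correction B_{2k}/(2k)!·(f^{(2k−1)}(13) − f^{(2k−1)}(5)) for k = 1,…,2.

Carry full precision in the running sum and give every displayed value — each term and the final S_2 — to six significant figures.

The integral term ∫_5^13 x·e^(−x/14) dx = 36.7584.
Endpoint term: (f(5) + f(13))/2 = (3.49836 + 5.13653)/2 = 4.31745.
Integral + boundary = 41.0758.
Correction k=1: B_{2}/2! · (f^{(1)}(13) − f^{(1)}(5)) = 1/12 · (0.0282227 − 0.449789) = -0.0351306.
Running total after k=1: 41.0407.
Correction k=2: B_{4}/4! · (f^{(3)}(13) − f^{(3)}(5)) = −1/720 · (0.00417581 − 0.00943436) = 7.30355e-06.

S_2 ≈ 41.0407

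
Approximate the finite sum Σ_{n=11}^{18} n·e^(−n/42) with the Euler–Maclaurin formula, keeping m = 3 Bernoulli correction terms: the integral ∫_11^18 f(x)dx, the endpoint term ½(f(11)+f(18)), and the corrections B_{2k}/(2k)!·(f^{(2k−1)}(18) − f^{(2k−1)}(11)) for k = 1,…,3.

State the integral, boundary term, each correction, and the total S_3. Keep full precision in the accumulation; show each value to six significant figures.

S_3 ≈ 81.5476

Integral: ∫_11^18 x·e^(−x/42) dx = 71.4683.
½[f(11) + f(18)] = ½[8.46543 + 11.7259] = 10.0957.
Integral + boundary = 81.5639.
k=1: B_{2}/(2)! × [f^{(1)}(18) − f^{(1)}(11)] = 1/12 × (0.372251 − 0.568027) = -0.0163146.
After k=1: 81.5476.
k=2: B_{4}/(4)! × [f^{(3)}(18) − f^{(3)}(11)] = −1/720 × (0.000949620 − 0.00119456) = 3.40188e-07.
After k=2: 81.5476.
k=3: B_{6}/(6)! × [f^{(5)}(18) − f^{(5)}(11)] = 1/30240 × (9.57037e-07 − 1.17183e-06) = -7.10280e-12.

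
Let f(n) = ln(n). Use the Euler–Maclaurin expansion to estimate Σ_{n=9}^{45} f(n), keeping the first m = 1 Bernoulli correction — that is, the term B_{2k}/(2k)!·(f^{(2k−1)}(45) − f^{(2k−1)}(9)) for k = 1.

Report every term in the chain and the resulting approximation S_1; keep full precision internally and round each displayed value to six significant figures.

S_1 ≈ 118.519

Integral: ∫_9^45 ln(x) dx = 115.525.
Endpoint term: (f(9) + f(45))/2 = (2.19722 + 3.80666)/2 = 3.00194.
Running total after boundary: 118.527.
Order-1 term: 1/12 · (0.0222222 − 0.111111) = -0.00740741.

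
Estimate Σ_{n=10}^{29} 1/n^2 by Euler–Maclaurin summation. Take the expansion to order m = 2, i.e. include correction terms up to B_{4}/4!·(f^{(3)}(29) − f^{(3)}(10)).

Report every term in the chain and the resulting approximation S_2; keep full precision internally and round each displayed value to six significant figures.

S_2 ≈ 0.0712713

Integral: ∫_10^29 1/x^2 dx = 0.0655172.
Endpoint term: (f(10) + f(29))/2 = (0.0100000 + 0.00118906)/2 = 0.00559453.
Running total after boundary: 0.0711118.
k=1: B_{2}/(2)! × [f^{(1)}(29) − f^{(1)}(10)] = 1/12 × (-8.20042e-05 − (-0.00200000)) = 0.000159833.
Running total after k=1: 0.0712716.
k=2: B_{4}/(4)! × [f^{(3)}(29) − f^{(3)}(10)] = −1/720 × (-1.17010e-06 − (-0.000240000)) = -3.31708e-07.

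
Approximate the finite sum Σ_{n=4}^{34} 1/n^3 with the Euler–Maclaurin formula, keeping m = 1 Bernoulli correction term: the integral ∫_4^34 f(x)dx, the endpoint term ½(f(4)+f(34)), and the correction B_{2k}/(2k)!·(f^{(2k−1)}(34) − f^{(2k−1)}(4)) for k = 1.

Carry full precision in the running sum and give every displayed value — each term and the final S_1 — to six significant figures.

S_1 ≈ 0.0396191

Integral: ∫_4^34 1/x^3 dx = 0.0308175.
Endpoint term: (f(4) + f(34))/2 = (0.0156250 + 2.54427e-05)/2 = 0.00782522.
Running total after boundary: 0.0386427.
Order-1 term: 1/12 · (-2.24494e-06 − (-0.0117188)) = 0.000976375.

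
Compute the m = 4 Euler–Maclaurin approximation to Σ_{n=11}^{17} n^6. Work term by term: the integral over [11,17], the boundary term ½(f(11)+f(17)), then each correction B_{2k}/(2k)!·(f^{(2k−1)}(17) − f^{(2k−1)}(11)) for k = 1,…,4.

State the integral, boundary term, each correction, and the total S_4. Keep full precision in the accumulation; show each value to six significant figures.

S_4 ≈ 6.94193e+07

The integral term ∫_11^17 x^6 dx = 5.58359e+07.
Endpoint term: (f(11) + f(17))/2 = (1.77156e+06 + 2.41376e+07)/2 = 1.29546e+07.
Running total after boundary: 6.87905e+07.
Correction k=1: B_{2}/2! · (f^{(1)}(17) − f^{(1)}(11)) = 1/12 · (8.51914e+06 − 966306) = 629403.
Running total after k=1: 6.94199e+07.
Correction k=2: B_{4}/4! · (f^{(3)}(17) − f^{(3)}(11)) = −1/720 · (589560 − 159720) = -597.000.
Running total after k=2: 6.94193e+07.
Correction k=3: B_{6}/6! · (f^{(5)}(17) − f^{(5)}(11)) = 1/30240 · (12240.0 − 7920.00) = 0.142857.
Running total after k=3: 6.94193e+07.
Correction k=4: B_{8}/8! · (f^{(7)}(17) − f^{(7)}(11)) = −1/1209600 · (0.00000 − 0.00000) = 0.00000.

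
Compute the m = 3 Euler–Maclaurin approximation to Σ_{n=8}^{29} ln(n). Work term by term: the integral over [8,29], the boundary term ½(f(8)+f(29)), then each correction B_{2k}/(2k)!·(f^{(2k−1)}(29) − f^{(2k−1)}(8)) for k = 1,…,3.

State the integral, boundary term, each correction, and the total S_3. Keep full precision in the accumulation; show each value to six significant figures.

The integral term ∫_8^29 ln(x) dx = 60.0160.
Endpoint term: (f(8) + f(29))/2 = (2.07944 + 3.36730)/2 = 2.72337.
So far: 62.7394.
k=1: B_{2}/(2)! × [f^{(1)}(29) − f^{(1)}(8)] = 1/12 × (0.0344828 − 0.125000) = -0.00754310.
Partial sum through k=1: 62.7319.
k=2: B_{4}/(4)! × [f^{(3)}(29) − f^{(3)}(8)] = −1/720 × (8.20042e-05 − 0.00390625) = 5.31145e-06.
Partial sum through k=2: 62.7319.
k=3: B_{6}/(6)! × [f^{(5)}(29) − f^{(5)}(8)] = 1/30240 × (1.17010e-06 − 0.000732422) = -2.41816e-08.

S_3 ≈ 62.7319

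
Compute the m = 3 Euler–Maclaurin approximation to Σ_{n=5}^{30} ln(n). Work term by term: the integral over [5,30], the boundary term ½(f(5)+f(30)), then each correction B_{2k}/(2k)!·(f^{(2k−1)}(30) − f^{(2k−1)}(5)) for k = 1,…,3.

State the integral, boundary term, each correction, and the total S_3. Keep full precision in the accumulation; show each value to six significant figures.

Integral: ∫_5^30 ln(x) dx = 68.9887.
Endpoint term: (f(5) + f(30))/2 = (1.60944 + 3.40120)/2 = 2.50532.
Integral + boundary = 71.4940.
Correction k=1: B_{2}/2! · (f^{(1)}(30) − f^{(1)}(5)) = 1/12 · (0.0333333 − 0.200000) = -0.0138889.
After k=1: 71.4802.
Correction k=2: B_{4}/4! · (f^{(3)}(30) − f^{(3)}(5)) = −1/720 · (7.40741e-05 − 0.0160000) = 2.21193e-05.
After k=2: 71.4802.
Correction k=3: B_{6}/6! · (f^{(5)}(30) − f^{(5)}(5)) = 1/30240 · (9.87654e-07 − 0.00768000) = -2.53936e-07.

S_3 ≈ 71.4802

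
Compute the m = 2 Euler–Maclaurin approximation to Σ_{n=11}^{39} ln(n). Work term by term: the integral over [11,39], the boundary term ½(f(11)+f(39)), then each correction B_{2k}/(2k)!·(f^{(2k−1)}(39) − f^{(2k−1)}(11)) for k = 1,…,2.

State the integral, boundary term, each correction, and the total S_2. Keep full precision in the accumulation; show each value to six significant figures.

S_2 ≈ 91.5273

∫_11^39 ln(x) dx evaluates to 88.5021.
Boundary: ½(f(11) + f(39)) = ½(2.39790 + 3.66356) = 3.03073.
So far: 91.5328.
Correction k=1: B_{2}/2! · (f^{(1)}(39) − f^{(1)}(11)) = 1/12 · (0.0256410 − 0.0909091) = -0.00543901.
After k=1: 91.5273.
Correction k=2: B_{4}/4! · (f^{(3)}(39) − f^{(3)}(11)) = −1/720 · (3.37160e-05 − 0.00150263) = 2.04016e-06.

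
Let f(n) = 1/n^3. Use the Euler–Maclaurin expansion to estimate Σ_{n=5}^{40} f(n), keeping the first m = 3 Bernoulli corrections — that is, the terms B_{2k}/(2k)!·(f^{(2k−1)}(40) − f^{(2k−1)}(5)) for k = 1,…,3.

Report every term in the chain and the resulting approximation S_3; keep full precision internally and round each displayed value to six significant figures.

S_3 ≈ 0.0240901

The integral term ∫_5^40 1/x^3 dx = 0.0196875.
Endpoint term: (f(5) + f(40))/2 = (0.00800000 + 1.56250e-05)/2 = 0.00400781.
Running total after boundary: 0.0236953.
k=1: B_{2}/(2)! × [f^{(1)}(40) − f^{(1)}(5)] = 1/12 × (-1.17187e-06 − (-0.00480000)) = 0.000399902.
Running total after k=1: 0.0240952.
k=2: B_{4}/(4)! × [f^{(3)}(40) − f^{(3)}(5)] = −1/720 × (-1.46484e-08 − (-0.00384000)) = -5.33331e-06.
Running total after k=2: 0.0240899.
k=3: B_{6}/(6)! × [f^{(5)}(40) − f^{(5)}(5)] = 1/30240 × (-3.84521e-10 − (-0.00645120)) = 2.13333e-07.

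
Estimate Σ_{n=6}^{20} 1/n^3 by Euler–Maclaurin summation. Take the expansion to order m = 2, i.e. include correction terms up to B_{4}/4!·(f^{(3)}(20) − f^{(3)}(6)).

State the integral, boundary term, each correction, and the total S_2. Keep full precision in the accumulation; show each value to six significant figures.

S_2 ≈ 0.0152058

Integral: ∫_6^20 1/x^3 dx = 0.0126389.
Endpoint term: (f(6) + f(20))/2 = (0.00462963 + 0.000125000)/2 = 0.00237731.
So far: 0.0150162.
Order-1 term: 1/12 · (-1.87500e-05 − (-0.00231481)) = 0.000191339.
After k=1: 0.0152075.
Order-2 term: −1/720 · (-9.37500e-07 − (-0.00128601)) = -1.78482e-06.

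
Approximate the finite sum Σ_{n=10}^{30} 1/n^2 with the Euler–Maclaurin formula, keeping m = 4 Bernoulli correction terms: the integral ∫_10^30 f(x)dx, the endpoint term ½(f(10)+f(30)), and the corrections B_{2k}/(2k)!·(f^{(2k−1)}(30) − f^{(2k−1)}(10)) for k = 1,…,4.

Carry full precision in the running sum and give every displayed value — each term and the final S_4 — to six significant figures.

Integral: ∫_10^30 1/x^2 dx = 0.0666667.
½[f(10) + f(30)] = ½[0.0100000 + 0.00111111] = 0.00555556.
Integral + boundary = 0.0722222.
k=1: B_{2}/(2)! × [f^{(1)}(30) − f^{(1)}(10)] = 1/12 × (-7.40741e-05 − (-0.00200000)) = 0.000160494.
After k=1: 0.0723827.
k=2: B_{4}/(4)! × [f^{(3)}(30) − f^{(3)}(10)] = −1/720 × (-9.87654e-07 − (-0.000240000)) = -3.31962e-07.
After k=2: 0.0723824.
k=3: B_{6}/(6)! × [f^{(5)}(30) − f^{(5)}(10)] = 1/30240 × (-3.29218e-08 − (-7.20000e-05)) = 2.37986e-09.
After k=3: 0.0723824.
k=4: B_{8}/(8)! × [f^{(7)}(30) − f^{(7)}(10)] = −1/1209600 × (-2.04847e-09 − (-4.03200e-05)) = -3.33316e-11.

S_4 ≈ 0.0723824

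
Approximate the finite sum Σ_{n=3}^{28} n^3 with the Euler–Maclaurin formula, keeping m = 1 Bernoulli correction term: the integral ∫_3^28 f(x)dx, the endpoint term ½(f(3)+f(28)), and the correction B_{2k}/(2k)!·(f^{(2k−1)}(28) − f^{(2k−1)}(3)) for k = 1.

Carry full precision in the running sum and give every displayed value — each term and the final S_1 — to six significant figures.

Integral: ∫_3^28 x^3 dx = 153644.
Endpoint term: (f(3) + f(28))/2 = (27.0000 + 21952.0)/2 = 10989.5.
Running total after boundary: 164633.
Correction k=1: B_{2}/2! · (f^{(1)}(28) − f^{(1)}(3)) = 1/12 · (2352.00 − 27.0000) = 193.750.

S_1 ≈ 164827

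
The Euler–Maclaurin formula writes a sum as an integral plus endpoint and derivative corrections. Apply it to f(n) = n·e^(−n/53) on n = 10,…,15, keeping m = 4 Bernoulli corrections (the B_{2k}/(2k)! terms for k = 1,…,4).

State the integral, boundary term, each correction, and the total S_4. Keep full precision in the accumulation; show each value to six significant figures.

S_4 ≈ 59.0124

∫_10^15 x·e^(−x/53) dx evaluates to 49.2318.
Endpoint term: (f(10) + f(15))/2 = (8.28052 + 11.3026)/2 = 9.79155.
Integral + boundary = 59.0233.
k=1: B_{2}/(2)! × [f^{(1)}(15) − f^{(1)}(10)] = 1/12 × (0.540249 − 0.671816) = -0.0109639.
After k=1: 59.0124.
k=2: B_{4}/(4)! × [f^{(3)}(15) − f^{(3)}(10)] = −1/720 × (0.000728822 − 0.000828736) = 1.38770e-07.
After k=2: 59.0124.
k=3: B_{6}/(6)! × [f^{(5)}(15) − f^{(5)}(10)] = 1/30240 × (4.50451e-07 − 5.04915e-07) = -1.80108e-12.
After k=3: 59.0124.
k=4: B_{8}/(8)! × [f^{(7)}(15) − f^{(7)}(10)] = −1/1209600 × (2.28352e-10 − 2.54468e-10) = 2.15906e-17.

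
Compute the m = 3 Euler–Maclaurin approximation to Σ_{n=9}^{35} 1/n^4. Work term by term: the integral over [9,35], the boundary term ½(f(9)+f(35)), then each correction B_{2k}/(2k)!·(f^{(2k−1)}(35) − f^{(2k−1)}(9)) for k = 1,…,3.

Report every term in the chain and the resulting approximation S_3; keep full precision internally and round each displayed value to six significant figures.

∫_9^35 1/x^4 dx evaluates to 0.000449473.
Endpoint term: (f(9) + f(35))/2 = (0.000152416 + 6.66389e-07)/2 = 7.65411e-05.
Integral + boundary = 0.000526014.
Correction k=1: B_{2}/2! · (f^{(1)}(35) − f^{(1)}(9)) = 1/12 · (-7.61587e-08 − (-6.77404e-05)) = 5.63868e-06.
Partial sum through k=1: 0.000531653.
Correction k=2: B_{4}/4! · (f^{(3)}(35) − f^{(3)}(9)) = −1/720 · (-1.86511e-09 − (-2.50890e-05)) = -3.48433e-08.
Partial sum through k=2: 0.000531618.
Correction k=3: B_{6}/6! · (f^{(5)}(35) − f^{(5)}(9)) = 1/30240 · (-8.52623e-11 − (-1.73455e-05)) = 5.73592e-10.

S_3 ≈ 0.000531618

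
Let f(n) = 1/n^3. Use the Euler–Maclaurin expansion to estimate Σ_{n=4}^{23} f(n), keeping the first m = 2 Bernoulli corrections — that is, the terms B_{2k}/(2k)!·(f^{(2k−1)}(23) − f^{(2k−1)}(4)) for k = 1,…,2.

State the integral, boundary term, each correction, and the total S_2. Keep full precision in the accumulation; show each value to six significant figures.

S_2 ≈ 0.0391137

∫_4^23 1/x^3 dx evaluates to 0.0303048.
Boundary: ½(f(4) + f(23)) = ½(0.0156250 + 8.21895e-05) = 0.00785359.
Integral + boundary = 0.0381584.
Correction k=1: B_{2}/2! · (f^{(1)}(23) − f^{(1)}(4)) = 1/12 · (-1.07204e-05 − (-0.0117188)) = 0.000975669.
Running total after k=1: 0.0391341.
Correction k=2: B_{4}/4! · (f^{(3)}(23) − f^{(3)}(4)) = −1/720 · (-4.05307e-07 − (-0.0146484)) = -2.03445e-05.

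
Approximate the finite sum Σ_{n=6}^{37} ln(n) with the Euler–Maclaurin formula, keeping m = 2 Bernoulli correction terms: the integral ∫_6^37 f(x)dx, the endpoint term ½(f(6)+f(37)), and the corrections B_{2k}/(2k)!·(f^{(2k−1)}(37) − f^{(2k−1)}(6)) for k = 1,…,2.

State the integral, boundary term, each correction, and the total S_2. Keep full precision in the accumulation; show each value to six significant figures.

∫_6^37 ln(x) dx evaluates to 91.8534.
½[f(6) + f(37)] = ½[1.79176 + 3.61092] = 2.70134.
Running total after boundary: 94.5547.
k=1: B_{2}/(2)! × [f^{(1)}(37) − f^{(1)}(6)] = 1/12 × (0.0270270 − 0.166667) = -0.0116366.
After k=1: 94.5431.
k=2: B_{4}/(4)! × [f^{(3)}(37) − f^{(3)}(6)] = −1/720 × (3.94843e-05 − 0.00925926) = 1.28052e-05.

S_2 ≈ 94.5431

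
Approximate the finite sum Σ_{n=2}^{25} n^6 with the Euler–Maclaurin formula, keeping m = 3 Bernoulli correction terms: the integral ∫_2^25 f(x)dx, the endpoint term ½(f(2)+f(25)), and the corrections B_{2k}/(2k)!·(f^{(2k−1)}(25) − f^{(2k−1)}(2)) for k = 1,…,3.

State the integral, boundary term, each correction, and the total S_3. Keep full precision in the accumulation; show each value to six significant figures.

S_3 ≈ 9.98881e+08

The integral term ∫_2^25 x^6 dx = 8.71931e+08.
Boundary: ½(f(2) + f(25)) = ½(64.0000 + 2.44141e+08) = 1.22070e+08.
So far: 9.94001e+08.
Correction k=1: B_{2}/2! · (f^{(1)}(25) − f^{(1)}(2)) = 1/12 · (5.85938e+07 − 192.000) = 4.88280e+06.
Partial sum through k=1: 9.98884e+08.
Correction k=2: B_{4}/4! · (f^{(3)}(25) − f^{(3)}(2)) = −1/720 · (1.87500e+06 − 960.000) = -2602.83.
Partial sum through k=2: 9.98881e+08.
Correction k=3: B_{6}/6! · (f^{(5)}(25) − f^{(5)}(2)) = 1/30240 · (18000.0 − 1440.00) = 0.547619.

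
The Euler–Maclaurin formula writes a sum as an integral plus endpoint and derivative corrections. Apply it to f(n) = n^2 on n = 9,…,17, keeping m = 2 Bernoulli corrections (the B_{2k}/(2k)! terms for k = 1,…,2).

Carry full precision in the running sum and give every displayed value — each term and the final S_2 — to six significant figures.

S_2 ≈ 1581.00

The integral term ∫_9^17 x^2 dx = 1394.67.
Endpoint term: (f(9) + f(17))/2 = (81.0000 + 289.000)/2 = 185.000.
Integral + boundary = 1579.67.
Order-1 term: 1/12 · (34.0000 − 18.0000) = 1.33333.
Partial sum through k=1: 1581.00.
Order-2 term: −1/720 · (0.00000 − 0.00000) = 0.00000.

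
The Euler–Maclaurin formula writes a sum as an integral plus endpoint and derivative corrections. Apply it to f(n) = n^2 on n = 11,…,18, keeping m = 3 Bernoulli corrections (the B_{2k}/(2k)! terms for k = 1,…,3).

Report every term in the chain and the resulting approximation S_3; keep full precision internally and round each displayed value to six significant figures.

The integral term ∫_11^18 x^2 dx = 1500.33.
Boundary: ½(f(11) + f(18)) = ½(121.000 + 324.000) = 222.500.
Running total after boundary: 1722.83.
Order-1 term: 1/12 · (36.0000 − 22.0000) = 1.16667.
Partial sum through k=1: 1724.00.
Order-2 term: −1/720 · (0.00000 − 0.00000) = 0.00000.
Partial sum through k=2: 1724.00.
Order-3 term: 1/30240 · (0.00000 − 0.00000) = 0.00000.

S_3 ≈ 1724.00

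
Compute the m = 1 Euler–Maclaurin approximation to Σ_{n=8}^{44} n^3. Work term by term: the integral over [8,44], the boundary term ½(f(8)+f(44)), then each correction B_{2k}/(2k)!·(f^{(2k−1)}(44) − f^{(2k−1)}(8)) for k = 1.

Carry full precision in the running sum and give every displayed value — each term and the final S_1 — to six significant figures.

S_1 ≈ 979316

The integral term ∫_8^44 x^3 dx = 936000.
Boundary: ½(f(8) + f(44)) = ½(512.000 + 85184.0) = 42848.0.
So far: 978848.
Order-1 term: 1/12 · (5808.00 − 192.000) = 468.000.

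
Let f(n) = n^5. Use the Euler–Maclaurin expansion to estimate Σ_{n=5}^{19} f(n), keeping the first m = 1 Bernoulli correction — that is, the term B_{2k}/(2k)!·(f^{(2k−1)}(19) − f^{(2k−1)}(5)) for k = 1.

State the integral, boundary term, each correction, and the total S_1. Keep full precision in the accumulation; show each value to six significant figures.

S_1 ≈ 9.13203e+06

The integral term ∫_5^19 x^5 dx = 7.83838e+06.
½[f(5) + f(19)] = ½[3125.00 + 2.47610e+06] = 1.23961e+06.
Integral + boundary = 9.07799e+06.
Order-1 term: 1/12 · (651605 − 3125.00) = 54040.0.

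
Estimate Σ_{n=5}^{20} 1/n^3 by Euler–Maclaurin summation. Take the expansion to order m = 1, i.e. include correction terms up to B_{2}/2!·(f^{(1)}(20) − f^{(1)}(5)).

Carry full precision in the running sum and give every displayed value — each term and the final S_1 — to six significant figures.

S_1 ≈ 0.0232109

Integral: ∫_5^20 1/x^3 dx = 0.0187500.
Boundary: ½(f(5) + f(20)) = ½(0.00800000 + 0.000125000) = 0.00406250.
Running total after boundary: 0.0228125.
Correction k=1: B_{2}/2! · (f^{(1)}(20) − f^{(1)}(5)) = 1/12 · (-1.87500e-05 − (-0.00480000)) = 0.000398437.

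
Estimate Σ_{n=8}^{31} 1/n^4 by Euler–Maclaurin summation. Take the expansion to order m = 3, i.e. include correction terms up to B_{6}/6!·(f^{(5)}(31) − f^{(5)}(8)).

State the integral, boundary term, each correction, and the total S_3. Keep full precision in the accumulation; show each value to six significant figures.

S_3 ≈ 0.000772547

∫_8^31 1/x^4 dx evaluates to 0.000639853.
Endpoint term: (f(8) + f(31))/2 = (0.000244141 + 1.08281e-06)/2 = 0.000122612.
Running total after boundary: 0.000762464.
k=1: B_{2}/(2)! × [f^{(1)}(31) − f^{(1)}(8)] = 1/12 × (-1.39718e-07 − (-0.000122070)) = 1.01609e-05.
After k=1: 0.000772625.
k=2: B_{4}/(4)! × [f^{(3)}(31) − f^{(3)}(8)] = −1/720 × (-4.36164e-09 − (-5.72205e-05)) = -7.94668e-08.
After k=2: 0.000772546.
k=3: B_{6}/(6)! × [f^{(5)}(31) − f^{(5)}(8)] = 1/30240 × (-2.54164e-10 − (-5.00679e-05)) = 1.65568e-09.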